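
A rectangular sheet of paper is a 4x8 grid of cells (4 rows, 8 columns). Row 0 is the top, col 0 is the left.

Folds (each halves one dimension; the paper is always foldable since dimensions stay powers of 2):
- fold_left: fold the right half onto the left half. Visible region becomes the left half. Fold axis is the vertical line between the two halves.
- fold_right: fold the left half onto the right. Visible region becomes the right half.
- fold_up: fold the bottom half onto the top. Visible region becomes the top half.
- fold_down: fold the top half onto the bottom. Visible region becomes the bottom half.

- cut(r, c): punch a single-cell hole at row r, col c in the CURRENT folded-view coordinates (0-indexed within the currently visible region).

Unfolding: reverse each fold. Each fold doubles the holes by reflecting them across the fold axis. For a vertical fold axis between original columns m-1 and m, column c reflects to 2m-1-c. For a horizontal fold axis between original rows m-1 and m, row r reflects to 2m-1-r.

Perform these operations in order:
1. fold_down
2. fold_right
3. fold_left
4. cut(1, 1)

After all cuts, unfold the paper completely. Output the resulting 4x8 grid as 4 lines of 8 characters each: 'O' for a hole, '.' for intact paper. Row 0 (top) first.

Answer: .OO..OO.
........
........
.OO..OO.

Derivation:
Op 1 fold_down: fold axis h@2; visible region now rows[2,4) x cols[0,8) = 2x8
Op 2 fold_right: fold axis v@4; visible region now rows[2,4) x cols[4,8) = 2x4
Op 3 fold_left: fold axis v@6; visible region now rows[2,4) x cols[4,6) = 2x2
Op 4 cut(1, 1): punch at orig (3,5); cuts so far [(3, 5)]; region rows[2,4) x cols[4,6) = 2x2
Unfold 1 (reflect across v@6): 2 holes -> [(3, 5), (3, 6)]
Unfold 2 (reflect across v@4): 4 holes -> [(3, 1), (3, 2), (3, 5), (3, 6)]
Unfold 3 (reflect across h@2): 8 holes -> [(0, 1), (0, 2), (0, 5), (0, 6), (3, 1), (3, 2), (3, 5), (3, 6)]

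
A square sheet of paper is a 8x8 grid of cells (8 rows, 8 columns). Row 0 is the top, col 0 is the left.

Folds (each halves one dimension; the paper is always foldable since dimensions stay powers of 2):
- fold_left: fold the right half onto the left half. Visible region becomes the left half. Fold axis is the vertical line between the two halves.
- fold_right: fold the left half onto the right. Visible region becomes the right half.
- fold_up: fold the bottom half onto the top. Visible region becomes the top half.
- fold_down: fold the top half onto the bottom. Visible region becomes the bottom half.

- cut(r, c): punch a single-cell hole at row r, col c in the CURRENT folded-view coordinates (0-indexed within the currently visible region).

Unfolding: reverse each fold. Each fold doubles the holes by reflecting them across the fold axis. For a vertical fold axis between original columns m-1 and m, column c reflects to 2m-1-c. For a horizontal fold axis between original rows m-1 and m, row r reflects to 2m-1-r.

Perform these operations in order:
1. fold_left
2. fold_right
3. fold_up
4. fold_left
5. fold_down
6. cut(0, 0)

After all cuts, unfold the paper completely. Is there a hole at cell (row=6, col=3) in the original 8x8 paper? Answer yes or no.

Answer: yes

Derivation:
Op 1 fold_left: fold axis v@4; visible region now rows[0,8) x cols[0,4) = 8x4
Op 2 fold_right: fold axis v@2; visible region now rows[0,8) x cols[2,4) = 8x2
Op 3 fold_up: fold axis h@4; visible region now rows[0,4) x cols[2,4) = 4x2
Op 4 fold_left: fold axis v@3; visible region now rows[0,4) x cols[2,3) = 4x1
Op 5 fold_down: fold axis h@2; visible region now rows[2,4) x cols[2,3) = 2x1
Op 6 cut(0, 0): punch at orig (2,2); cuts so far [(2, 2)]; region rows[2,4) x cols[2,3) = 2x1
Unfold 1 (reflect across h@2): 2 holes -> [(1, 2), (2, 2)]
Unfold 2 (reflect across v@3): 4 holes -> [(1, 2), (1, 3), (2, 2), (2, 3)]
Unfold 3 (reflect across h@4): 8 holes -> [(1, 2), (1, 3), (2, 2), (2, 3), (5, 2), (5, 3), (6, 2), (6, 3)]
Unfold 4 (reflect across v@2): 16 holes -> [(1, 0), (1, 1), (1, 2), (1, 3), (2, 0), (2, 1), (2, 2), (2, 3), (5, 0), (5, 1), (5, 2), (5, 3), (6, 0), (6, 1), (6, 2), (6, 3)]
Unfold 5 (reflect across v@4): 32 holes -> [(1, 0), (1, 1), (1, 2), (1, 3), (1, 4), (1, 5), (1, 6), (1, 7), (2, 0), (2, 1), (2, 2), (2, 3), (2, 4), (2, 5), (2, 6), (2, 7), (5, 0), (5, 1), (5, 2), (5, 3), (5, 4), (5, 5), (5, 6), (5, 7), (6, 0), (6, 1), (6, 2), (6, 3), (6, 4), (6, 5), (6, 6), (6, 7)]
Holes: [(1, 0), (1, 1), (1, 2), (1, 3), (1, 4), (1, 5), (1, 6), (1, 7), (2, 0), (2, 1), (2, 2), (2, 3), (2, 4), (2, 5), (2, 6), (2, 7), (5, 0), (5, 1), (5, 2), (5, 3), (5, 4), (5, 5), (5, 6), (5, 7), (6, 0), (6, 1), (6, 2), (6, 3), (6, 4), (6, 5), (6, 6), (6, 7)]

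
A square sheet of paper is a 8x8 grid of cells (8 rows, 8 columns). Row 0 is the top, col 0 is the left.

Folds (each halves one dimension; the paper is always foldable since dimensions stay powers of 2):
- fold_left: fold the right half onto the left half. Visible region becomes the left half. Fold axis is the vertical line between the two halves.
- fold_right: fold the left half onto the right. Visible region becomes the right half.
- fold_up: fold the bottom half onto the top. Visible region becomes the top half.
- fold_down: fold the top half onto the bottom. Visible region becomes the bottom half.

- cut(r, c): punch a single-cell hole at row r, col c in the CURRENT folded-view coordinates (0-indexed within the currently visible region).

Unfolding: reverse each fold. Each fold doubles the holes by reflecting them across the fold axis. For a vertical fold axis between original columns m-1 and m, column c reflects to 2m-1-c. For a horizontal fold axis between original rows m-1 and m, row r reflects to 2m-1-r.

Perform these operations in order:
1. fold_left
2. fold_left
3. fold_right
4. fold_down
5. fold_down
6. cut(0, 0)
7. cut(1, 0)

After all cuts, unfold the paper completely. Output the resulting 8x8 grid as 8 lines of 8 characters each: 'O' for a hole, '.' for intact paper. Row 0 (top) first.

Answer: OOOOOOOO
OOOOOOOO
OOOOOOOO
OOOOOOOO
OOOOOOOO
OOOOOOOO
OOOOOOOO
OOOOOOOO

Derivation:
Op 1 fold_left: fold axis v@4; visible region now rows[0,8) x cols[0,4) = 8x4
Op 2 fold_left: fold axis v@2; visible region now rows[0,8) x cols[0,2) = 8x2
Op 3 fold_right: fold axis v@1; visible region now rows[0,8) x cols[1,2) = 8x1
Op 4 fold_down: fold axis h@4; visible region now rows[4,8) x cols[1,2) = 4x1
Op 5 fold_down: fold axis h@6; visible region now rows[6,8) x cols[1,2) = 2x1
Op 6 cut(0, 0): punch at orig (6,1); cuts so far [(6, 1)]; region rows[6,8) x cols[1,2) = 2x1
Op 7 cut(1, 0): punch at orig (7,1); cuts so far [(6, 1), (7, 1)]; region rows[6,8) x cols[1,2) = 2x1
Unfold 1 (reflect across h@6): 4 holes -> [(4, 1), (5, 1), (6, 1), (7, 1)]
Unfold 2 (reflect across h@4): 8 holes -> [(0, 1), (1, 1), (2, 1), (3, 1), (4, 1), (5, 1), (6, 1), (7, 1)]
Unfold 3 (reflect across v@1): 16 holes -> [(0, 0), (0, 1), (1, 0), (1, 1), (2, 0), (2, 1), (3, 0), (3, 1), (4, 0), (4, 1), (5, 0), (5, 1), (6, 0), (6, 1), (7, 0), (7, 1)]
Unfold 4 (reflect across v@2): 32 holes -> [(0, 0), (0, 1), (0, 2), (0, 3), (1, 0), (1, 1), (1, 2), (1, 3), (2, 0), (2, 1), (2, 2), (2, 3), (3, 0), (3, 1), (3, 2), (3, 3), (4, 0), (4, 1), (4, 2), (4, 3), (5, 0), (5, 1), (5, 2), (5, 3), (6, 0), (6, 1), (6, 2), (6, 3), (7, 0), (7, 1), (7, 2), (7, 3)]
Unfold 5 (reflect across v@4): 64 holes -> [(0, 0), (0, 1), (0, 2), (0, 3), (0, 4), (0, 5), (0, 6), (0, 7), (1, 0), (1, 1), (1, 2), (1, 3), (1, 4), (1, 5), (1, 6), (1, 7), (2, 0), (2, 1), (2, 2), (2, 3), (2, 4), (2, 5), (2, 6), (2, 7), (3, 0), (3, 1), (3, 2), (3, 3), (3, 4), (3, 5), (3, 6), (3, 7), (4, 0), (4, 1), (4, 2), (4, 3), (4, 4), (4, 5), (4, 6), (4, 7), (5, 0), (5, 1), (5, 2), (5, 3), (5, 4), (5, 5), (5, 6), (5, 7), (6, 0), (6, 1), (6, 2), (6, 3), (6, 4), (6, 5), (6, 6), (6, 7), (7, 0), (7, 1), (7, 2), (7, 3), (7, 4), (7, 5), (7, 6), (7, 7)]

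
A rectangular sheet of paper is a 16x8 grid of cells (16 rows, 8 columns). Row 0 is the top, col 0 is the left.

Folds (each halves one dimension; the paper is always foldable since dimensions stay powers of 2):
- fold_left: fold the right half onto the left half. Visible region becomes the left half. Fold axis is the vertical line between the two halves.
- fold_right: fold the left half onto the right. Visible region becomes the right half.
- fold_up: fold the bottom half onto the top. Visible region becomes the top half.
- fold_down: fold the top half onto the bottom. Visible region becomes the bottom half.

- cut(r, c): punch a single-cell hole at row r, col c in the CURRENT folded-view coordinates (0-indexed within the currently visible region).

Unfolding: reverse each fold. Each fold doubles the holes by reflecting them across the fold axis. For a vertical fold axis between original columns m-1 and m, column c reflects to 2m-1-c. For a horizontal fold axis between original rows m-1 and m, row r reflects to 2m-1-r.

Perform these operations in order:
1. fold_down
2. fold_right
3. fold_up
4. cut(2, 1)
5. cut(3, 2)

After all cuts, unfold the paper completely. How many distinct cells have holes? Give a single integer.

Op 1 fold_down: fold axis h@8; visible region now rows[8,16) x cols[0,8) = 8x8
Op 2 fold_right: fold axis v@4; visible region now rows[8,16) x cols[4,8) = 8x4
Op 3 fold_up: fold axis h@12; visible region now rows[8,12) x cols[4,8) = 4x4
Op 4 cut(2, 1): punch at orig (10,5); cuts so far [(10, 5)]; region rows[8,12) x cols[4,8) = 4x4
Op 5 cut(3, 2): punch at orig (11,6); cuts so far [(10, 5), (11, 6)]; region rows[8,12) x cols[4,8) = 4x4
Unfold 1 (reflect across h@12): 4 holes -> [(10, 5), (11, 6), (12, 6), (13, 5)]
Unfold 2 (reflect across v@4): 8 holes -> [(10, 2), (10, 5), (11, 1), (11, 6), (12, 1), (12, 6), (13, 2), (13, 5)]
Unfold 3 (reflect across h@8): 16 holes -> [(2, 2), (2, 5), (3, 1), (3, 6), (4, 1), (4, 6), (5, 2), (5, 5), (10, 2), (10, 5), (11, 1), (11, 6), (12, 1), (12, 6), (13, 2), (13, 5)]

Answer: 16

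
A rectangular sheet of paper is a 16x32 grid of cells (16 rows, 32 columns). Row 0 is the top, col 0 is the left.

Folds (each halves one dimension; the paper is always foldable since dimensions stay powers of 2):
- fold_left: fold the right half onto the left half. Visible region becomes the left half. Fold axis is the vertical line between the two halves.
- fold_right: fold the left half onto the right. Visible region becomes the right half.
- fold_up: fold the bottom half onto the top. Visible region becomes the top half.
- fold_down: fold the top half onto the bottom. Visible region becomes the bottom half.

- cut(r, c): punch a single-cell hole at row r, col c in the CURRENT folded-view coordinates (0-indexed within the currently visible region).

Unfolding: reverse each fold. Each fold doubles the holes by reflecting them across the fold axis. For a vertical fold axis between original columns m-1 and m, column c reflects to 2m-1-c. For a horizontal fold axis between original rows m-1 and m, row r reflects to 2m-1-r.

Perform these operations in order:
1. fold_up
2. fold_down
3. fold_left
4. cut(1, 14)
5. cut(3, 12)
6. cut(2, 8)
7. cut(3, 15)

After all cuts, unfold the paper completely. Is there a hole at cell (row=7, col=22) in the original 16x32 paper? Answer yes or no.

Op 1 fold_up: fold axis h@8; visible region now rows[0,8) x cols[0,32) = 8x32
Op 2 fold_down: fold axis h@4; visible region now rows[4,8) x cols[0,32) = 4x32
Op 3 fold_left: fold axis v@16; visible region now rows[4,8) x cols[0,16) = 4x16
Op 4 cut(1, 14): punch at orig (5,14); cuts so far [(5, 14)]; region rows[4,8) x cols[0,16) = 4x16
Op 5 cut(3, 12): punch at orig (7,12); cuts so far [(5, 14), (7, 12)]; region rows[4,8) x cols[0,16) = 4x16
Op 6 cut(2, 8): punch at orig (6,8); cuts so far [(5, 14), (6, 8), (7, 12)]; region rows[4,8) x cols[0,16) = 4x16
Op 7 cut(3, 15): punch at orig (7,15); cuts so far [(5, 14), (6, 8), (7, 12), (7, 15)]; region rows[4,8) x cols[0,16) = 4x16
Unfold 1 (reflect across v@16): 8 holes -> [(5, 14), (5, 17), (6, 8), (6, 23), (7, 12), (7, 15), (7, 16), (7, 19)]
Unfold 2 (reflect across h@4): 16 holes -> [(0, 12), (0, 15), (0, 16), (0, 19), (1, 8), (1, 23), (2, 14), (2, 17), (5, 14), (5, 17), (6, 8), (6, 23), (7, 12), (7, 15), (7, 16), (7, 19)]
Unfold 3 (reflect across h@8): 32 holes -> [(0, 12), (0, 15), (0, 16), (0, 19), (1, 8), (1, 23), (2, 14), (2, 17), (5, 14), (5, 17), (6, 8), (6, 23), (7, 12), (7, 15), (7, 16), (7, 19), (8, 12), (8, 15), (8, 16), (8, 19), (9, 8), (9, 23), (10, 14), (10, 17), (13, 14), (13, 17), (14, 8), (14, 23), (15, 12), (15, 15), (15, 16), (15, 19)]
Holes: [(0, 12), (0, 15), (0, 16), (0, 19), (1, 8), (1, 23), (2, 14), (2, 17), (5, 14), (5, 17), (6, 8), (6, 23), (7, 12), (7, 15), (7, 16), (7, 19), (8, 12), (8, 15), (8, 16), (8, 19), (9, 8), (9, 23), (10, 14), (10, 17), (13, 14), (13, 17), (14, 8), (14, 23), (15, 12), (15, 15), (15, 16), (15, 19)]

Answer: no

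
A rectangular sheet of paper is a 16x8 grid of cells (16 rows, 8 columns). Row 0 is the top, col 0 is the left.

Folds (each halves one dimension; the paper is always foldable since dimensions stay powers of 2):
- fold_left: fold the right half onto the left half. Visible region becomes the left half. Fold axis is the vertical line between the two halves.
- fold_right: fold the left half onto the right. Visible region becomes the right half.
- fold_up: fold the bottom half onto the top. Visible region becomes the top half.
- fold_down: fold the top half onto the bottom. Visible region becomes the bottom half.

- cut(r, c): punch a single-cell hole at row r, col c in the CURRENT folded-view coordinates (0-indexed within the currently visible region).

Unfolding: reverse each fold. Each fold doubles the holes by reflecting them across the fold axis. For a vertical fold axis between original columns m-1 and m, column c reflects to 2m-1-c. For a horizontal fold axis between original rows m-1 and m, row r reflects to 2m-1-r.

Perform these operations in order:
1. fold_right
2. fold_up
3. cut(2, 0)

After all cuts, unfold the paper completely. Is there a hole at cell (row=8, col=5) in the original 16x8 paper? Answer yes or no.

Op 1 fold_right: fold axis v@4; visible region now rows[0,16) x cols[4,8) = 16x4
Op 2 fold_up: fold axis h@8; visible region now rows[0,8) x cols[4,8) = 8x4
Op 3 cut(2, 0): punch at orig (2,4); cuts so far [(2, 4)]; region rows[0,8) x cols[4,8) = 8x4
Unfold 1 (reflect across h@8): 2 holes -> [(2, 4), (13, 4)]
Unfold 2 (reflect across v@4): 4 holes -> [(2, 3), (2, 4), (13, 3), (13, 4)]
Holes: [(2, 3), (2, 4), (13, 3), (13, 4)]

Answer: no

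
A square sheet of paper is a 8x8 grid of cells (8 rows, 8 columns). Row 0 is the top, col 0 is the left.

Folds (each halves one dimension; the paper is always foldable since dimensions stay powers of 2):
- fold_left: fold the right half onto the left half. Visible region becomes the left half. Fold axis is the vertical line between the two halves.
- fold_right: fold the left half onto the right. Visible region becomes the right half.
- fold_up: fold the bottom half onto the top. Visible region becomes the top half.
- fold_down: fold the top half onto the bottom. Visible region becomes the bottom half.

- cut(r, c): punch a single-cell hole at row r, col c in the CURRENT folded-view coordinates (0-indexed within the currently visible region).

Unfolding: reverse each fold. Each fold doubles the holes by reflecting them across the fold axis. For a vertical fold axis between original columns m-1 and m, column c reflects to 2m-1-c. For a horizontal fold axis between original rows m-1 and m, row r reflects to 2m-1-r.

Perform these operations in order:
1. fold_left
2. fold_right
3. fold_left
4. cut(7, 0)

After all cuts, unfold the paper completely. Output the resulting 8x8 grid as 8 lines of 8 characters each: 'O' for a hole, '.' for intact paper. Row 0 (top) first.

Op 1 fold_left: fold axis v@4; visible region now rows[0,8) x cols[0,4) = 8x4
Op 2 fold_right: fold axis v@2; visible region now rows[0,8) x cols[2,4) = 8x2
Op 3 fold_left: fold axis v@3; visible region now rows[0,8) x cols[2,3) = 8x1
Op 4 cut(7, 0): punch at orig (7,2); cuts so far [(7, 2)]; region rows[0,8) x cols[2,3) = 8x1
Unfold 1 (reflect across v@3): 2 holes -> [(7, 2), (7, 3)]
Unfold 2 (reflect across v@2): 4 holes -> [(7, 0), (7, 1), (7, 2), (7, 3)]
Unfold 3 (reflect across v@4): 8 holes -> [(7, 0), (7, 1), (7, 2), (7, 3), (7, 4), (7, 5), (7, 6), (7, 7)]

Answer: ........
........
........
........
........
........
........
OOOOOOOO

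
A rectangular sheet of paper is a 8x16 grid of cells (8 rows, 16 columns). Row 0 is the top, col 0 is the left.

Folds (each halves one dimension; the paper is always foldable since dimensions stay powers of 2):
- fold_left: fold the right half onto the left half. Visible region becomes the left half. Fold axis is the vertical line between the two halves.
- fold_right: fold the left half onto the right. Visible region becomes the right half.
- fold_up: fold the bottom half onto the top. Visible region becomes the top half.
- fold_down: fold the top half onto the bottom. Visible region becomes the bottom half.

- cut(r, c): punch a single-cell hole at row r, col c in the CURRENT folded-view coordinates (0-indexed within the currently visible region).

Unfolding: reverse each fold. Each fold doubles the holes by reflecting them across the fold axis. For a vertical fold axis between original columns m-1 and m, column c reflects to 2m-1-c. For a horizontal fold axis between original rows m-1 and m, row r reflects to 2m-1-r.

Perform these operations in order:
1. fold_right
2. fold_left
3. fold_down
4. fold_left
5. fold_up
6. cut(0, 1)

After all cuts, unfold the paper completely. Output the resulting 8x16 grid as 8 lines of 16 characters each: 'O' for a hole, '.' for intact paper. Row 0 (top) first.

Answer: .OO..OO..OO..OO.
................
................
.OO..OO..OO..OO.
.OO..OO..OO..OO.
................
................
.OO..OO..OO..OO.

Derivation:
Op 1 fold_right: fold axis v@8; visible region now rows[0,8) x cols[8,16) = 8x8
Op 2 fold_left: fold axis v@12; visible region now rows[0,8) x cols[8,12) = 8x4
Op 3 fold_down: fold axis h@4; visible region now rows[4,8) x cols[8,12) = 4x4
Op 4 fold_left: fold axis v@10; visible region now rows[4,8) x cols[8,10) = 4x2
Op 5 fold_up: fold axis h@6; visible region now rows[4,6) x cols[8,10) = 2x2
Op 6 cut(0, 1): punch at orig (4,9); cuts so far [(4, 9)]; region rows[4,6) x cols[8,10) = 2x2
Unfold 1 (reflect across h@6): 2 holes -> [(4, 9), (7, 9)]
Unfold 2 (reflect across v@10): 4 holes -> [(4, 9), (4, 10), (7, 9), (7, 10)]
Unfold 3 (reflect across h@4): 8 holes -> [(0, 9), (0, 10), (3, 9), (3, 10), (4, 9), (4, 10), (7, 9), (7, 10)]
Unfold 4 (reflect across v@12): 16 holes -> [(0, 9), (0, 10), (0, 13), (0, 14), (3, 9), (3, 10), (3, 13), (3, 14), (4, 9), (4, 10), (4, 13), (4, 14), (7, 9), (7, 10), (7, 13), (7, 14)]
Unfold 5 (reflect across v@8): 32 holes -> [(0, 1), (0, 2), (0, 5), (0, 6), (0, 9), (0, 10), (0, 13), (0, 14), (3, 1), (3, 2), (3, 5), (3, 6), (3, 9), (3, 10), (3, 13), (3, 14), (4, 1), (4, 2), (4, 5), (4, 6), (4, 9), (4, 10), (4, 13), (4, 14), (7, 1), (7, 2), (7, 5), (7, 6), (7, 9), (7, 10), (7, 13), (7, 14)]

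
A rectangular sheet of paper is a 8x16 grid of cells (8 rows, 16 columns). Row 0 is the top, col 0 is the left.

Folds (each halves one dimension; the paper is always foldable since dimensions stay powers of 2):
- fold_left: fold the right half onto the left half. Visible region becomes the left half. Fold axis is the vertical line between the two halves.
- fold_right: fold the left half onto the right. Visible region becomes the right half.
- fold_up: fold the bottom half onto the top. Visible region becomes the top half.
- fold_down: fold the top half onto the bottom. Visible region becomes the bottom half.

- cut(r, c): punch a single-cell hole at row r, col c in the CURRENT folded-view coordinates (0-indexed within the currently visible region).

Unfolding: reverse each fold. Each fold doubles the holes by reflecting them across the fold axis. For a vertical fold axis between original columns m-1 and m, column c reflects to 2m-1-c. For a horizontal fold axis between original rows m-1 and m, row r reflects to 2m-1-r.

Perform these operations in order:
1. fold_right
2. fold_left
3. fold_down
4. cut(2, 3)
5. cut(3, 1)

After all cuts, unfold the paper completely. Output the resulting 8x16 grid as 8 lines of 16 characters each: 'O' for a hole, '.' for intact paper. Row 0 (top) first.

Answer: .O....O..O....O.
...OO......OO...
................
................
................
................
...OO......OO...
.O....O..O....O.

Derivation:
Op 1 fold_right: fold axis v@8; visible region now rows[0,8) x cols[8,16) = 8x8
Op 2 fold_left: fold axis v@12; visible region now rows[0,8) x cols[8,12) = 8x4
Op 3 fold_down: fold axis h@4; visible region now rows[4,8) x cols[8,12) = 4x4
Op 4 cut(2, 3): punch at orig (6,11); cuts so far [(6, 11)]; region rows[4,8) x cols[8,12) = 4x4
Op 5 cut(3, 1): punch at orig (7,9); cuts so far [(6, 11), (7, 9)]; region rows[4,8) x cols[8,12) = 4x4
Unfold 1 (reflect across h@4): 4 holes -> [(0, 9), (1, 11), (6, 11), (7, 9)]
Unfold 2 (reflect across v@12): 8 holes -> [(0, 9), (0, 14), (1, 11), (1, 12), (6, 11), (6, 12), (7, 9), (7, 14)]
Unfold 3 (reflect across v@8): 16 holes -> [(0, 1), (0, 6), (0, 9), (0, 14), (1, 3), (1, 4), (1, 11), (1, 12), (6, 3), (6, 4), (6, 11), (6, 12), (7, 1), (7, 6), (7, 9), (7, 14)]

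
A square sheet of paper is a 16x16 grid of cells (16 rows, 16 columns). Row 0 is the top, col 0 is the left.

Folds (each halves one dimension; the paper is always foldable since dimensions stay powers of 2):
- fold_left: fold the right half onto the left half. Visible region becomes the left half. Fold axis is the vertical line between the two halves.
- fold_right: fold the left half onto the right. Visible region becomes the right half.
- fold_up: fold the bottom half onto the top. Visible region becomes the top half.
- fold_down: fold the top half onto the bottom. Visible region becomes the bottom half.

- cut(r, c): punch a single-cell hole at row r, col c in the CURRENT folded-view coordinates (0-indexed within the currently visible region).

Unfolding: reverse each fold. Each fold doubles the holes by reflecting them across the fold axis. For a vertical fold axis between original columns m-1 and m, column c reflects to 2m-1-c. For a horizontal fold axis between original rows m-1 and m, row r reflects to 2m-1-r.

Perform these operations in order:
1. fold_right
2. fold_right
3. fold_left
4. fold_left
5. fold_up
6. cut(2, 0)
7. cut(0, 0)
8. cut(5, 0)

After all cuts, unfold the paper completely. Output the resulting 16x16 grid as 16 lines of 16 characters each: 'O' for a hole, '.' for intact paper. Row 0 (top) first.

Op 1 fold_right: fold axis v@8; visible region now rows[0,16) x cols[8,16) = 16x8
Op 2 fold_right: fold axis v@12; visible region now rows[0,16) x cols[12,16) = 16x4
Op 3 fold_left: fold axis v@14; visible region now rows[0,16) x cols[12,14) = 16x2
Op 4 fold_left: fold axis v@13; visible region now rows[0,16) x cols[12,13) = 16x1
Op 5 fold_up: fold axis h@8; visible region now rows[0,8) x cols[12,13) = 8x1
Op 6 cut(2, 0): punch at orig (2,12); cuts so far [(2, 12)]; region rows[0,8) x cols[12,13) = 8x1
Op 7 cut(0, 0): punch at orig (0,12); cuts so far [(0, 12), (2, 12)]; region rows[0,8) x cols[12,13) = 8x1
Op 8 cut(5, 0): punch at orig (5,12); cuts so far [(0, 12), (2, 12), (5, 12)]; region rows[0,8) x cols[12,13) = 8x1
Unfold 1 (reflect across h@8): 6 holes -> [(0, 12), (2, 12), (5, 12), (10, 12), (13, 12), (15, 12)]
Unfold 2 (reflect across v@13): 12 holes -> [(0, 12), (0, 13), (2, 12), (2, 13), (5, 12), (5, 13), (10, 12), (10, 13), (13, 12), (13, 13), (15, 12), (15, 13)]
Unfold 3 (reflect across v@14): 24 holes -> [(0, 12), (0, 13), (0, 14), (0, 15), (2, 12), (2, 13), (2, 14), (2, 15), (5, 12), (5, 13), (5, 14), (5, 15), (10, 12), (10, 13), (10, 14), (10, 15), (13, 12), (13, 13), (13, 14), (13, 15), (15, 12), (15, 13), (15, 14), (15, 15)]
Unfold 4 (reflect across v@12): 48 holes -> [(0, 8), (0, 9), (0, 10), (0, 11), (0, 12), (0, 13), (0, 14), (0, 15), (2, 8), (2, 9), (2, 10), (2, 11), (2, 12), (2, 13), (2, 14), (2, 15), (5, 8), (5, 9), (5, 10), (5, 11), (5, 12), (5, 13), (5, 14), (5, 15), (10, 8), (10, 9), (10, 10), (10, 11), (10, 12), (10, 13), (10, 14), (10, 15), (13, 8), (13, 9), (13, 10), (13, 11), (13, 12), (13, 13), (13, 14), (13, 15), (15, 8), (15, 9), (15, 10), (15, 11), (15, 12), (15, 13), (15, 14), (15, 15)]
Unfold 5 (reflect across v@8): 96 holes -> [(0, 0), (0, 1), (0, 2), (0, 3), (0, 4), (0, 5), (0, 6), (0, 7), (0, 8), (0, 9), (0, 10), (0, 11), (0, 12), (0, 13), (0, 14), (0, 15), (2, 0), (2, 1), (2, 2), (2, 3), (2, 4), (2, 5), (2, 6), (2, 7), (2, 8), (2, 9), (2, 10), (2, 11), (2, 12), (2, 13), (2, 14), (2, 15), (5, 0), (5, 1), (5, 2), (5, 3), (5, 4), (5, 5), (5, 6), (5, 7), (5, 8), (5, 9), (5, 10), (5, 11), (5, 12), (5, 13), (5, 14), (5, 15), (10, 0), (10, 1), (10, 2), (10, 3), (10, 4), (10, 5), (10, 6), (10, 7), (10, 8), (10, 9), (10, 10), (10, 11), (10, 12), (10, 13), (10, 14), (10, 15), (13, 0), (13, 1), (13, 2), (13, 3), (13, 4), (13, 5), (13, 6), (13, 7), (13, 8), (13, 9), (13, 10), (13, 11), (13, 12), (13, 13), (13, 14), (13, 15), (15, 0), (15, 1), (15, 2), (15, 3), (15, 4), (15, 5), (15, 6), (15, 7), (15, 8), (15, 9), (15, 10), (15, 11), (15, 12), (15, 13), (15, 14), (15, 15)]

Answer: OOOOOOOOOOOOOOOO
................
OOOOOOOOOOOOOOOO
................
................
OOOOOOOOOOOOOOOO
................
................
................
................
OOOOOOOOOOOOOOOO
................
................
OOOOOOOOOOOOOOOO
................
OOOOOOOOOOOOOOOO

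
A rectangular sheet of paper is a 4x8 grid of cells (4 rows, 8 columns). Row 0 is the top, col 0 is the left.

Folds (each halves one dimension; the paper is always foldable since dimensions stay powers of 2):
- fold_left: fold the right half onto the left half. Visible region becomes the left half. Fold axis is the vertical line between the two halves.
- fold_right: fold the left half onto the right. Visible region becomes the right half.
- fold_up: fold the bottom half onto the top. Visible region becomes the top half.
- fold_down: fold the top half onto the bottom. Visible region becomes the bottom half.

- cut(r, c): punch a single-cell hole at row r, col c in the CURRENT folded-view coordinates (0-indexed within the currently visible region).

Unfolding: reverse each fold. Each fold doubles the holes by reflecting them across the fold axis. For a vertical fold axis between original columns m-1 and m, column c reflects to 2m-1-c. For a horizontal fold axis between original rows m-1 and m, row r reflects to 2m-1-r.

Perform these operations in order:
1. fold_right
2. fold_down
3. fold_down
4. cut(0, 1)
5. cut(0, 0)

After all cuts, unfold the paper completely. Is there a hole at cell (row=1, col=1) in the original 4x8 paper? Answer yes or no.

Answer: no

Derivation:
Op 1 fold_right: fold axis v@4; visible region now rows[0,4) x cols[4,8) = 4x4
Op 2 fold_down: fold axis h@2; visible region now rows[2,4) x cols[4,8) = 2x4
Op 3 fold_down: fold axis h@3; visible region now rows[3,4) x cols[4,8) = 1x4
Op 4 cut(0, 1): punch at orig (3,5); cuts so far [(3, 5)]; region rows[3,4) x cols[4,8) = 1x4
Op 5 cut(0, 0): punch at orig (3,4); cuts so far [(3, 4), (3, 5)]; region rows[3,4) x cols[4,8) = 1x4
Unfold 1 (reflect across h@3): 4 holes -> [(2, 4), (2, 5), (3, 4), (3, 5)]
Unfold 2 (reflect across h@2): 8 holes -> [(0, 4), (0, 5), (1, 4), (1, 5), (2, 4), (2, 5), (3, 4), (3, 5)]
Unfold 3 (reflect across v@4): 16 holes -> [(0, 2), (0, 3), (0, 4), (0, 5), (1, 2), (1, 3), (1, 4), (1, 5), (2, 2), (2, 3), (2, 4), (2, 5), (3, 2), (3, 3), (3, 4), (3, 5)]
Holes: [(0, 2), (0, 3), (0, 4), (0, 5), (1, 2), (1, 3), (1, 4), (1, 5), (2, 2), (2, 3), (2, 4), (2, 5), (3, 2), (3, 3), (3, 4), (3, 5)]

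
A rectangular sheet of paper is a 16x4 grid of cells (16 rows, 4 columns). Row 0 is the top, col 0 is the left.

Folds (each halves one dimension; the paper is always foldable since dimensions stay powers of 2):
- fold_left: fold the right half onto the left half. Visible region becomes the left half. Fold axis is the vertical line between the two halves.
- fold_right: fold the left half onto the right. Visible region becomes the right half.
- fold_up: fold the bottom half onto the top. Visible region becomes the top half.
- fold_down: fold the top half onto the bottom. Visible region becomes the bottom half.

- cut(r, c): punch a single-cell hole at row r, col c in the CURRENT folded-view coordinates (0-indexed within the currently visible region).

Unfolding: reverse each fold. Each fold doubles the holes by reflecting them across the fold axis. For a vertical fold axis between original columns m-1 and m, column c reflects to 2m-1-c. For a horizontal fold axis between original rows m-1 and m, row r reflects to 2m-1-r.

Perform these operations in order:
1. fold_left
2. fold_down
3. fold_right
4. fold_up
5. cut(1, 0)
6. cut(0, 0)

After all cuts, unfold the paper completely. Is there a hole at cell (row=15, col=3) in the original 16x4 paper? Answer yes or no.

Answer: yes

Derivation:
Op 1 fold_left: fold axis v@2; visible region now rows[0,16) x cols[0,2) = 16x2
Op 2 fold_down: fold axis h@8; visible region now rows[8,16) x cols[0,2) = 8x2
Op 3 fold_right: fold axis v@1; visible region now rows[8,16) x cols[1,2) = 8x1
Op 4 fold_up: fold axis h@12; visible region now rows[8,12) x cols[1,2) = 4x1
Op 5 cut(1, 0): punch at orig (9,1); cuts so far [(9, 1)]; region rows[8,12) x cols[1,2) = 4x1
Op 6 cut(0, 0): punch at orig (8,1); cuts so far [(8, 1), (9, 1)]; region rows[8,12) x cols[1,2) = 4x1
Unfold 1 (reflect across h@12): 4 holes -> [(8, 1), (9, 1), (14, 1), (15, 1)]
Unfold 2 (reflect across v@1): 8 holes -> [(8, 0), (8, 1), (9, 0), (9, 1), (14, 0), (14, 1), (15, 0), (15, 1)]
Unfold 3 (reflect across h@8): 16 holes -> [(0, 0), (0, 1), (1, 0), (1, 1), (6, 0), (6, 1), (7, 0), (7, 1), (8, 0), (8, 1), (9, 0), (9, 1), (14, 0), (14, 1), (15, 0), (15, 1)]
Unfold 4 (reflect across v@2): 32 holes -> [(0, 0), (0, 1), (0, 2), (0, 3), (1, 0), (1, 1), (1, 2), (1, 3), (6, 0), (6, 1), (6, 2), (6, 3), (7, 0), (7, 1), (7, 2), (7, 3), (8, 0), (8, 1), (8, 2), (8, 3), (9, 0), (9, 1), (9, 2), (9, 3), (14, 0), (14, 1), (14, 2), (14, 3), (15, 0), (15, 1), (15, 2), (15, 3)]
Holes: [(0, 0), (0, 1), (0, 2), (0, 3), (1, 0), (1, 1), (1, 2), (1, 3), (6, 0), (6, 1), (6, 2), (6, 3), (7, 0), (7, 1), (7, 2), (7, 3), (8, 0), (8, 1), (8, 2), (8, 3), (9, 0), (9, 1), (9, 2), (9, 3), (14, 0), (14, 1), (14, 2), (14, 3), (15, 0), (15, 1), (15, 2), (15, 3)]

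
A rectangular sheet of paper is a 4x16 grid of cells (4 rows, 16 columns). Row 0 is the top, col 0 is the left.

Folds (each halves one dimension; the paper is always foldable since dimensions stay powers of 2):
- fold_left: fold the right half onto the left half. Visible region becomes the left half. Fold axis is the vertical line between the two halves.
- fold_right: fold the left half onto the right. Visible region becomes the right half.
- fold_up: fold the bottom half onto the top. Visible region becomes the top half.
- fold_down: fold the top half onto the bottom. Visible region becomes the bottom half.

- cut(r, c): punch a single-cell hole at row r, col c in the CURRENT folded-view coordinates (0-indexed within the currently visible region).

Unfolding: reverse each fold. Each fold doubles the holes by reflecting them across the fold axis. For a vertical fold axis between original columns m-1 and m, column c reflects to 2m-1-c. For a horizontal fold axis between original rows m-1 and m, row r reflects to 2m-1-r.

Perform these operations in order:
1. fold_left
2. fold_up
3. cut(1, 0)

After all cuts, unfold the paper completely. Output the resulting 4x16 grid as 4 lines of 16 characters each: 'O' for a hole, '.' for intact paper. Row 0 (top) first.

Answer: ................
O..............O
O..............O
................

Derivation:
Op 1 fold_left: fold axis v@8; visible region now rows[0,4) x cols[0,8) = 4x8
Op 2 fold_up: fold axis h@2; visible region now rows[0,2) x cols[0,8) = 2x8
Op 3 cut(1, 0): punch at orig (1,0); cuts so far [(1, 0)]; region rows[0,2) x cols[0,8) = 2x8
Unfold 1 (reflect across h@2): 2 holes -> [(1, 0), (2, 0)]
Unfold 2 (reflect across v@8): 4 holes -> [(1, 0), (1, 15), (2, 0), (2, 15)]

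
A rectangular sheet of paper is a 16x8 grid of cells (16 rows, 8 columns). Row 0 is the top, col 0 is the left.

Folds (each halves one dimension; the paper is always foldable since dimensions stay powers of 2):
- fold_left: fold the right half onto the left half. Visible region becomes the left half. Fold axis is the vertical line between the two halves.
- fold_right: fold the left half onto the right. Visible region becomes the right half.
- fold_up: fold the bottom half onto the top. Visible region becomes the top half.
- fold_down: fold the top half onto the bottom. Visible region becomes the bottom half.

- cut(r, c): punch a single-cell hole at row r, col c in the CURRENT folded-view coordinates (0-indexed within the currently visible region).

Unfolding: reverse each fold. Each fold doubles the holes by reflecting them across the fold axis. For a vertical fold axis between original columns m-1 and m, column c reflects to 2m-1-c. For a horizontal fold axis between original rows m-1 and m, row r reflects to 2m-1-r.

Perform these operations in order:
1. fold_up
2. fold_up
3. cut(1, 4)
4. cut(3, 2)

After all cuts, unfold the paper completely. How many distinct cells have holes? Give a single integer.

Op 1 fold_up: fold axis h@8; visible region now rows[0,8) x cols[0,8) = 8x8
Op 2 fold_up: fold axis h@4; visible region now rows[0,4) x cols[0,8) = 4x8
Op 3 cut(1, 4): punch at orig (1,4); cuts so far [(1, 4)]; region rows[0,4) x cols[0,8) = 4x8
Op 4 cut(3, 2): punch at orig (3,2); cuts so far [(1, 4), (3, 2)]; region rows[0,4) x cols[0,8) = 4x8
Unfold 1 (reflect across h@4): 4 holes -> [(1, 4), (3, 2), (4, 2), (6, 4)]
Unfold 2 (reflect across h@8): 8 holes -> [(1, 4), (3, 2), (4, 2), (6, 4), (9, 4), (11, 2), (12, 2), (14, 4)]

Answer: 8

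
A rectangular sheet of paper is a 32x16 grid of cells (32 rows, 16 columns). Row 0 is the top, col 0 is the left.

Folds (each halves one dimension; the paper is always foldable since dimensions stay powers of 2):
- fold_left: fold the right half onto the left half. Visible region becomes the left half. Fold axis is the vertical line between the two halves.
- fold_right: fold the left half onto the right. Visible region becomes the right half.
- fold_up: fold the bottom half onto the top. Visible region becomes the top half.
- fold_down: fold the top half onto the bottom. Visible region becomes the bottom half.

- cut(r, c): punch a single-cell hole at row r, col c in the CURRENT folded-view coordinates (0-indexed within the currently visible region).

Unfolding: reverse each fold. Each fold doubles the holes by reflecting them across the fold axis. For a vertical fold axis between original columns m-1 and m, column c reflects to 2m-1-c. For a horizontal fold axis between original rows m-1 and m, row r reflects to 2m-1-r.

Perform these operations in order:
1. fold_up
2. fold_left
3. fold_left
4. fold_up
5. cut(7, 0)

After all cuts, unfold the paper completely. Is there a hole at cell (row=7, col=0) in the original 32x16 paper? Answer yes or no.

Op 1 fold_up: fold axis h@16; visible region now rows[0,16) x cols[0,16) = 16x16
Op 2 fold_left: fold axis v@8; visible region now rows[0,16) x cols[0,8) = 16x8
Op 3 fold_left: fold axis v@4; visible region now rows[0,16) x cols[0,4) = 16x4
Op 4 fold_up: fold axis h@8; visible region now rows[0,8) x cols[0,4) = 8x4
Op 5 cut(7, 0): punch at orig (7,0); cuts so far [(7, 0)]; region rows[0,8) x cols[0,4) = 8x4
Unfold 1 (reflect across h@8): 2 holes -> [(7, 0), (8, 0)]
Unfold 2 (reflect across v@4): 4 holes -> [(7, 0), (7, 7), (8, 0), (8, 7)]
Unfold 3 (reflect across v@8): 8 holes -> [(7, 0), (7, 7), (7, 8), (7, 15), (8, 0), (8, 7), (8, 8), (8, 15)]
Unfold 4 (reflect across h@16): 16 holes -> [(7, 0), (7, 7), (7, 8), (7, 15), (8, 0), (8, 7), (8, 8), (8, 15), (23, 0), (23, 7), (23, 8), (23, 15), (24, 0), (24, 7), (24, 8), (24, 15)]
Holes: [(7, 0), (7, 7), (7, 8), (7, 15), (8, 0), (8, 7), (8, 8), (8, 15), (23, 0), (23, 7), (23, 8), (23, 15), (24, 0), (24, 7), (24, 8), (24, 15)]

Answer: yes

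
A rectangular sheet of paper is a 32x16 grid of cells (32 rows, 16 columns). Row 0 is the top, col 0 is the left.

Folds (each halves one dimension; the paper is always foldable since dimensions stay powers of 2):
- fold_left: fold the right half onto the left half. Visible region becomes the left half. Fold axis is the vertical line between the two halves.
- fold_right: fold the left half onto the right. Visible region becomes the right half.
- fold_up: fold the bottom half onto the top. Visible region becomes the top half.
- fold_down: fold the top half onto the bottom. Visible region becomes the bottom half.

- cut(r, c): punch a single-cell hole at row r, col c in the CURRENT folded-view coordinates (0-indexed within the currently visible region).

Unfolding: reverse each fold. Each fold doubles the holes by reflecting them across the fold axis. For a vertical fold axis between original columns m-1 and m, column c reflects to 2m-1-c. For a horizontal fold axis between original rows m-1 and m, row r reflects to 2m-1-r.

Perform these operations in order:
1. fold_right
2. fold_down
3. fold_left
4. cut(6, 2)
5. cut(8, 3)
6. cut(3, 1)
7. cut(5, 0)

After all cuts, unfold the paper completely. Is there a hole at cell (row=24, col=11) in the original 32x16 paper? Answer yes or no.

Op 1 fold_right: fold axis v@8; visible region now rows[0,32) x cols[8,16) = 32x8
Op 2 fold_down: fold axis h@16; visible region now rows[16,32) x cols[8,16) = 16x8
Op 3 fold_left: fold axis v@12; visible region now rows[16,32) x cols[8,12) = 16x4
Op 4 cut(6, 2): punch at orig (22,10); cuts so far [(22, 10)]; region rows[16,32) x cols[8,12) = 16x4
Op 5 cut(8, 3): punch at orig (24,11); cuts so far [(22, 10), (24, 11)]; region rows[16,32) x cols[8,12) = 16x4
Op 6 cut(3, 1): punch at orig (19,9); cuts so far [(19, 9), (22, 10), (24, 11)]; region rows[16,32) x cols[8,12) = 16x4
Op 7 cut(5, 0): punch at orig (21,8); cuts so far [(19, 9), (21, 8), (22, 10), (24, 11)]; region rows[16,32) x cols[8,12) = 16x4
Unfold 1 (reflect across v@12): 8 holes -> [(19, 9), (19, 14), (21, 8), (21, 15), (22, 10), (22, 13), (24, 11), (24, 12)]
Unfold 2 (reflect across h@16): 16 holes -> [(7, 11), (7, 12), (9, 10), (9, 13), (10, 8), (10, 15), (12, 9), (12, 14), (19, 9), (19, 14), (21, 8), (21, 15), (22, 10), (22, 13), (24, 11), (24, 12)]
Unfold 3 (reflect across v@8): 32 holes -> [(7, 3), (7, 4), (7, 11), (7, 12), (9, 2), (9, 5), (9, 10), (9, 13), (10, 0), (10, 7), (10, 8), (10, 15), (12, 1), (12, 6), (12, 9), (12, 14), (19, 1), (19, 6), (19, 9), (19, 14), (21, 0), (21, 7), (21, 8), (21, 15), (22, 2), (22, 5), (22, 10), (22, 13), (24, 3), (24, 4), (24, 11), (24, 12)]
Holes: [(7, 3), (7, 4), (7, 11), (7, 12), (9, 2), (9, 5), (9, 10), (9, 13), (10, 0), (10, 7), (10, 8), (10, 15), (12, 1), (12, 6), (12, 9), (12, 14), (19, 1), (19, 6), (19, 9), (19, 14), (21, 0), (21, 7), (21, 8), (21, 15), (22, 2), (22, 5), (22, 10), (22, 13), (24, 3), (24, 4), (24, 11), (24, 12)]

Answer: yes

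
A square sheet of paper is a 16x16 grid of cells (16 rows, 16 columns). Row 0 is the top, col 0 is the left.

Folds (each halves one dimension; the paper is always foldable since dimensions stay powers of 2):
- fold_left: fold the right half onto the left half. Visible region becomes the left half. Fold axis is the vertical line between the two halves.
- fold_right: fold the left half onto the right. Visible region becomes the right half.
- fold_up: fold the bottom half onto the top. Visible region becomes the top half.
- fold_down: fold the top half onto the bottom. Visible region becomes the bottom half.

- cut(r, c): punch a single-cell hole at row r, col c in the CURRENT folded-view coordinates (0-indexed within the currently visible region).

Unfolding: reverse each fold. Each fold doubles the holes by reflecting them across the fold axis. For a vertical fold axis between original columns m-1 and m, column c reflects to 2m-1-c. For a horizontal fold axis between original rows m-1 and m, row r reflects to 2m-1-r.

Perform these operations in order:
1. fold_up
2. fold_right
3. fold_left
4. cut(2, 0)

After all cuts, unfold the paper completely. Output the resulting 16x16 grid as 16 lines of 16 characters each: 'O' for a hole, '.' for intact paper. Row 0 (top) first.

Op 1 fold_up: fold axis h@8; visible region now rows[0,8) x cols[0,16) = 8x16
Op 2 fold_right: fold axis v@8; visible region now rows[0,8) x cols[8,16) = 8x8
Op 3 fold_left: fold axis v@12; visible region now rows[0,8) x cols[8,12) = 8x4
Op 4 cut(2, 0): punch at orig (2,8); cuts so far [(2, 8)]; region rows[0,8) x cols[8,12) = 8x4
Unfold 1 (reflect across v@12): 2 holes -> [(2, 8), (2, 15)]
Unfold 2 (reflect across v@8): 4 holes -> [(2, 0), (2, 7), (2, 8), (2, 15)]
Unfold 3 (reflect across h@8): 8 holes -> [(2, 0), (2, 7), (2, 8), (2, 15), (13, 0), (13, 7), (13, 8), (13, 15)]

Answer: ................
................
O......OO......O
................
................
................
................
................
................
................
................
................
................
O......OO......O
................
................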